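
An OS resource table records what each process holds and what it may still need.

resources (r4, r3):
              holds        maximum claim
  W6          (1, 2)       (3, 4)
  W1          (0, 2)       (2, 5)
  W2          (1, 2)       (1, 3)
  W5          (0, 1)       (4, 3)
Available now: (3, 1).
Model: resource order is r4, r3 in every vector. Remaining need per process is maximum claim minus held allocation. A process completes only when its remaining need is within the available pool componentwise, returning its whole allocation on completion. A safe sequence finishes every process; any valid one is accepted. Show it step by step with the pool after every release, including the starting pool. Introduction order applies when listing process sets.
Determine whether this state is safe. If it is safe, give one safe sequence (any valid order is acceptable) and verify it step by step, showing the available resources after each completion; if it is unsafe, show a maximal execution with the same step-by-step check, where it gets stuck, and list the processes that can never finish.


SAFE — a valid safe sequence is W2, W6, W1, W5.
Key observation: W2 is the earliest step where a requested resource binds exactly: need (0, 1), pool (3, 1) at its turn.
Verifying each step:
  pool = (3, 1)
  W2: need (0, 1) fits (3, 1); releases (1, 2), pool now (4, 3)
  W6: need (2, 2) fits (4, 3); releases (1, 2), pool now (5, 5)
  W1: need (2, 3) fits (5, 5); releases (0, 2), pool now (5, 7)
  W5: need (4, 2) fits (5, 7); releases (0, 1), pool now (5, 8)


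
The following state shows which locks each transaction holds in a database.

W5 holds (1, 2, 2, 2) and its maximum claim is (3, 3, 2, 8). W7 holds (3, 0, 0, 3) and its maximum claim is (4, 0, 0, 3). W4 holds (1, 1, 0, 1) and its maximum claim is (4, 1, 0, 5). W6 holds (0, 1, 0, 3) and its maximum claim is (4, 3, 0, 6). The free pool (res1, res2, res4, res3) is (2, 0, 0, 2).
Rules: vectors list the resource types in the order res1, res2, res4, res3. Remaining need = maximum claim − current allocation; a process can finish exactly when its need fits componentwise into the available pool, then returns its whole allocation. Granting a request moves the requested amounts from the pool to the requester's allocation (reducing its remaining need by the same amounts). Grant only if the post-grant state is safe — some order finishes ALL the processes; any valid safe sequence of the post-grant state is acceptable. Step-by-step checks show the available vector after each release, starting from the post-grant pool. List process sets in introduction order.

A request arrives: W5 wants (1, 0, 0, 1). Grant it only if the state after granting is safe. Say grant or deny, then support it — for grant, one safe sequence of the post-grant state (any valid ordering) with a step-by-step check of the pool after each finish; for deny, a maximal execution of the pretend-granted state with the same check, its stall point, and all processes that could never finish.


GRANT. The post-grant state is safe; one safe sequence: W7, W4, W5, W6.
Key observation: even at the reduced pool (1, 0, 0, 1), W7 fits immediately, so safety survives the grant.
Verifying the post-grant state step by step:
  pool = (1, 0, 0, 1)
  W7 needs (1, 0, 0, 0) <= (1, 0, 0, 1) -> finishes; pool += (3, 0, 0, 3) = (4, 0, 0, 4)
  W4 needs (3, 0, 0, 4) <= (4, 0, 0, 4) -> finishes; pool += (1, 1, 0, 1) = (5, 1, 0, 5)
  W5 needs (1, 1, 0, 5) <= (5, 1, 0, 5) -> finishes; pool += (2, 2, 2, 3) = (7, 3, 2, 8)
  W6 needs (4, 2, 0, 3) <= (7, 3, 2, 8) -> finishes; pool += (0, 1, 0, 3) = (7, 4, 2, 11)


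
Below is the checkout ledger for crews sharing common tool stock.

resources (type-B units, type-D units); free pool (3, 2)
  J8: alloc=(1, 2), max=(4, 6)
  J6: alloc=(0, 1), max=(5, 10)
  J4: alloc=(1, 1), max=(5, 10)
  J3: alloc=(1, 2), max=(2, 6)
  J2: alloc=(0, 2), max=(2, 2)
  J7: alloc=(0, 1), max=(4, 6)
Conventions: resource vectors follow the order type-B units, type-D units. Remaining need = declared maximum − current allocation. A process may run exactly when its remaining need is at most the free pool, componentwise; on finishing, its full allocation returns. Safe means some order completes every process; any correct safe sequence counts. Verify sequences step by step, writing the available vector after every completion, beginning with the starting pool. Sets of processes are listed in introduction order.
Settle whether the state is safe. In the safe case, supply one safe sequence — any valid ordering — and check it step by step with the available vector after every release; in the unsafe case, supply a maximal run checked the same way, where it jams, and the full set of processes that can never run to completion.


The state is SAFE; one workable sequence: J2, J3, J7, J8, J4, J6.
Key observation: at J3 the run first touches a limit — (1, 4) against (3, 4), exact on a resource it actually requests.
Walking it through:
  pool = (3, 2)
  J2 needs (2, 0) <= (3, 2) -> finishes; pool += (0, 2) = (3, 4)
  J3 needs (1, 4) <= (3, 4) -> finishes; pool += (1, 2) = (4, 6)
  J7 needs (4, 5) <= (4, 6) -> finishes; pool += (0, 1) = (4, 7)
  J8 needs (3, 4) <= (4, 7) -> finishes; pool += (1, 2) = (5, 9)
  J4 needs (4, 9) <= (5, 9) -> finishes; pool += (1, 1) = (6, 10)
  J6 needs (5, 9) <= (6, 10) -> finishes; pool += (0, 1) = (6, 11)


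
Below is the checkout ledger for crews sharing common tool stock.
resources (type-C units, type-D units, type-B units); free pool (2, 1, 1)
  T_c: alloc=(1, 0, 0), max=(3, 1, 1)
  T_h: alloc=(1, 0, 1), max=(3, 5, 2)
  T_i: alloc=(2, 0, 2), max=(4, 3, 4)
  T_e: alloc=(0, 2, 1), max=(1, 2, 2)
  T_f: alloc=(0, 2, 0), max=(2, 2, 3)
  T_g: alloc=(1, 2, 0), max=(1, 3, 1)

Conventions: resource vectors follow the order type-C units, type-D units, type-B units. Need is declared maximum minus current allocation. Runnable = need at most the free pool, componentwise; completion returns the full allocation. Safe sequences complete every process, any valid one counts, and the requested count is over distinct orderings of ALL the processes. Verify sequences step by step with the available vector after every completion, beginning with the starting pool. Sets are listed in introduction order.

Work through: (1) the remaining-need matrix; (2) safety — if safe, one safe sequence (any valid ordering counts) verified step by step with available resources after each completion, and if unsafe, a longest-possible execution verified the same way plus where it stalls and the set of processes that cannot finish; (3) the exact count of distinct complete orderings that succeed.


(1) Outstanding need per process (order type-C units, type-D units, type-B units):
  T_c: (2, 1, 1)
  T_h: (2, 5, 1)
  T_i: (2, 3, 2)
  T_e: (1, 0, 1)
  T_f: (2, 0, 3)
  T_g: (0, 1, 1)
(2) The state is SAFE; one workable sequence: T_g, T_e, T_i, T_c, T_h, T_f.
Key observation: T_g is the earliest step where a requested resource binds exactly: need (0, 1, 1), pool (2, 1, 1) at its turn.
Step-by-step check:
  pool = (2, 1, 1)
  T_g: need (0, 1, 1) fits (2, 1, 1); releases (1, 2, 0), pool now (3, 3, 1)
  T_e: need (1, 0, 1) fits (3, 3, 1); releases (0, 2, 1), pool now (3, 5, 2)
  T_i: need (2, 3, 2) fits (3, 5, 2); releases (2, 0, 2), pool now (5, 5, 4)
  T_c: need (2, 1, 1) fits (5, 5, 4); releases (1, 0, 0), pool now (6, 5, 4)
  T_h: need (2, 5, 1) fits (6, 5, 4); releases (1, 0, 1), pool now (7, 5, 5)
  T_f: need (2, 0, 3) fits (7, 5, 5); releases (0, 2, 0), pool now (7, 7, 5)
(3) Exactly 72 of the possible complete orderings are safe sequences.


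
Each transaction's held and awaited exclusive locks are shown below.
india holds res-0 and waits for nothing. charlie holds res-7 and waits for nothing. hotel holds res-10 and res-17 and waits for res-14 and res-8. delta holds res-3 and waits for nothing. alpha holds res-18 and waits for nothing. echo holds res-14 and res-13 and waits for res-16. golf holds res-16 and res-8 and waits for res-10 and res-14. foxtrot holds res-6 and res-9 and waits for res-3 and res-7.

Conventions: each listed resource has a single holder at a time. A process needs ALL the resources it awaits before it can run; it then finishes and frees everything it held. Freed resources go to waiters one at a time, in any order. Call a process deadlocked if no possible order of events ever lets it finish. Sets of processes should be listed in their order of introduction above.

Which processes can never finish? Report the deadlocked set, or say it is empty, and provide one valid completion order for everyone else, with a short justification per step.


Deadlocked: hotel, echo and golf.
Key observation: the wait chain closes on itself along hotel -> echo -> golf -> hotel; no other process is dragged down with it.
The rest can finish in the order alpha, india, delta, charlie, foxtrot.
Step-by-step check:
  alpha waits on nothing -> runs at once and releases res-18
  india waits on nothing -> runs at once and releases res-0
  delta waits on nothing -> runs at once and releases res-3
  charlie waits on nothing -> runs at once and releases res-7
  run foxtrot (all its waits — res-3 and res-7 — are resolved); releases res-6 and res-9


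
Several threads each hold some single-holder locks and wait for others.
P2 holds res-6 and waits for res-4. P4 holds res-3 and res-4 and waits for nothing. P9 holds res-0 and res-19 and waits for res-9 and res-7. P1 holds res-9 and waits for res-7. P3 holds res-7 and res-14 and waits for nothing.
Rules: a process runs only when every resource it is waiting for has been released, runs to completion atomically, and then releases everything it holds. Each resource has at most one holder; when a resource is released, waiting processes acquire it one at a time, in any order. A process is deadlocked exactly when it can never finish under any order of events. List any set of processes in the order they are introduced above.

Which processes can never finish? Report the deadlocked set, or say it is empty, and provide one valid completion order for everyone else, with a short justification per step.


The deadlocked set is empty.
Key observation: no waiting chain loops back on itself — every chain ends at a process that waits on nothing, so everyone eventually runs.
One completion order for the rest: P3, P1, P4, P9, P2.
Verifying each step:
  P3: no waits; runs immediately, freeing res-7 and res-14
  P1: everything it awaited (res-7) is free; runs, freeing res-9
  P4: no waits; runs immediately, freeing res-3 and res-4
  P9: everything it awaited (res-9 and res-7) is free; runs, freeing res-0 and res-19
  P2: everything it awaited (res-4) is free; runs, freeing res-6


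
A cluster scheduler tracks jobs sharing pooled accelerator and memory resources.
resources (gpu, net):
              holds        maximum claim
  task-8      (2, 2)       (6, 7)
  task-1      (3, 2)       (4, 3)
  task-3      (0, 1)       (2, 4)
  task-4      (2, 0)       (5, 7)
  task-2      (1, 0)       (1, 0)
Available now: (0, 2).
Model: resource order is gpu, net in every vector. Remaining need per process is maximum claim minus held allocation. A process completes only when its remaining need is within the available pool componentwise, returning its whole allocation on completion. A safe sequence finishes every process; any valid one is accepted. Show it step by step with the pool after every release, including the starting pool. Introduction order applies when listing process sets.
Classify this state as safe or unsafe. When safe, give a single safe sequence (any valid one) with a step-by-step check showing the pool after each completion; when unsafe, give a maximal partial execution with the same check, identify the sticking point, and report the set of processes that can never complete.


SAFE, for example via the order task-2, task-1, task-3, task-8, task-4.
Key observation: at task-1 the run first touches a limit — (1, 1) against (1, 2), exact on a resource it actually requests.
Walking it through:
  pool = (0, 2)
  task-2: need (0, 0) fits (0, 2); releases (1, 0), pool now (1, 2)
  task-1: need (1, 1) fits (1, 2); releases (3, 2), pool now (4, 4)
  task-3: need (2, 3) fits (4, 4); releases (0, 1), pool now (4, 5)
  task-8: need (4, 5) fits (4, 5); releases (2, 2), pool now (6, 7)
  task-4: need (3, 7) fits (6, 7); releases (2, 0), pool now (8, 7)


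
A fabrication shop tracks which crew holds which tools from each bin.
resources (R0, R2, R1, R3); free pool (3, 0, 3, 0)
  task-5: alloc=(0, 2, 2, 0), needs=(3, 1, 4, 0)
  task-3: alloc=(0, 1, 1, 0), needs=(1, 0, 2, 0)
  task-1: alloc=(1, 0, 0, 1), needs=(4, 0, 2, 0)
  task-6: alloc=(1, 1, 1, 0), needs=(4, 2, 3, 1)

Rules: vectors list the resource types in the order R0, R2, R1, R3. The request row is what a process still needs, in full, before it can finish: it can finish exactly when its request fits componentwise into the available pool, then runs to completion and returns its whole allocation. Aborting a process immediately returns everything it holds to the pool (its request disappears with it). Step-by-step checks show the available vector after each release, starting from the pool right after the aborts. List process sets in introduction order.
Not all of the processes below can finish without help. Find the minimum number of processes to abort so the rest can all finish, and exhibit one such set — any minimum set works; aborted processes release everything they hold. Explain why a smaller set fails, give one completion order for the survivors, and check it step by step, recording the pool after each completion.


Minimum abort set: task-1.
Key observation: no ordering could ever have run task-6 before the abort of task-1; with (1, 0, 0, 1) back in the pool it fits at step 3.
Minimality: the empty abort set fails — the state is deadlocked as it stands.
One survivor order: task-3, task-5, task-6. Step-by-step check (post-abort pool first):
  pool = (4, 0, 3, 1)
  task-3 needs (1, 0, 2, 0) <= (4, 0, 3, 1) -> finishes; pool += (0, 1, 1, 0) = (4, 1, 4, 1)
  task-5 needs (3, 1, 4, 0) <= (4, 1, 4, 1) -> finishes; pool += (0, 2, 2, 0) = (4, 3, 6, 1)
  task-6 needs (4, 2, 3, 1) <= (4, 3, 6, 1) -> finishes; pool += (1, 1, 1, 0) = (5, 4, 7, 1)


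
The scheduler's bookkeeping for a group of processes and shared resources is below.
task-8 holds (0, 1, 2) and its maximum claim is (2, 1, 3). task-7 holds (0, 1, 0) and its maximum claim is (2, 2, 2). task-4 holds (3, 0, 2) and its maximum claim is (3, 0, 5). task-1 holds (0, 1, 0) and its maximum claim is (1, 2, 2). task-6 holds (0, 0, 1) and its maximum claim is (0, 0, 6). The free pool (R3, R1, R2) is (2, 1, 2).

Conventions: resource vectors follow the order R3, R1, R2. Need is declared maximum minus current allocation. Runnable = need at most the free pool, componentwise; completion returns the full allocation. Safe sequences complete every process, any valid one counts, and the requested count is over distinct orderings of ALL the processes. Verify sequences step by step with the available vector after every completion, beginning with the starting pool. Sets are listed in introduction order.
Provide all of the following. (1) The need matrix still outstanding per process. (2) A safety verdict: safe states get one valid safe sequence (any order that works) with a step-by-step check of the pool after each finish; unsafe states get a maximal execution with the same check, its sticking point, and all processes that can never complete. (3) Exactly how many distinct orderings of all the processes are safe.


(1) Outstanding need per process (order R3, R1, R2):
  task-8: (2, 0, 1)
  task-7: (2, 1, 2)
  task-4: (0, 0, 3)
  task-1: (1, 1, 2)
  task-6: (0, 0, 5)
(2) The state is SAFE; one workable sequence: task-8, task-4, task-1, task-7, task-6.
Key observation: the order's first zero-slack moment is task-8 ((2, 0, 1) needed, (2, 1, 2) free — a requested resource with nothing to spare).
Step-by-step check:
  pool = (2, 1, 2)
  task-8 needs (2, 0, 1) <= (2, 1, 2) -> finishes; pool += (0, 1, 2) = (2, 2, 4)
  task-4 needs (0, 0, 3) <= (2, 2, 4) -> finishes; pool += (3, 0, 2) = (5, 2, 6)
  task-1 needs (1, 1, 2) <= (5, 2, 6) -> finishes; pool += (0, 1, 0) = (5, 3, 6)
  task-7 needs (2, 1, 2) <= (5, 3, 6) -> finishes; pool += (0, 1, 0) = (5, 4, 6)
  task-6 needs (0, 0, 5) <= (5, 4, 6) -> finishes; pool += (0, 0, 1) = (5, 4, 7)
(3) The exact count: 20 of the possible complete orderings are safe sequences.


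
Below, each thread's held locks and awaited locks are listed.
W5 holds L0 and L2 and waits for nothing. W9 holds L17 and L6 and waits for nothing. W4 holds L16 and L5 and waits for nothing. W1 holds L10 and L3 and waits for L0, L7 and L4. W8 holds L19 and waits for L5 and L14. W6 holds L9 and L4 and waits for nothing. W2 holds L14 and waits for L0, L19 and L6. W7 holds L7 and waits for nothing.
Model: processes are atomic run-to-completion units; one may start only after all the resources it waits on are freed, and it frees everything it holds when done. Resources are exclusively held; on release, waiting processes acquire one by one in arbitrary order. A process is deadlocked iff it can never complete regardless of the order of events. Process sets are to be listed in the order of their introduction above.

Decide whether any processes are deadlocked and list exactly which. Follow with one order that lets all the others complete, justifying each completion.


Deadlocked set: W8 and W2.
Key observation: the cycle W8 -> W2 -> W8 can never break — each member waits on the next; no other process is dragged down with it.
A valid finishing order for the others: W7, W9, W5, W4, W6, W1.
Check, step by step:
  W7 waits on nothing -> runs at once and releases L7
  W9 waits on nothing -> runs at once and releases L17 and L6
  W5 waits on nothing -> runs at once and releases L0 and L2
  W4 waits on nothing -> runs at once and releases L16 and L5
  W6 waits on nothing -> runs at once and releases L9 and L4
  W1 waits on L0, L7 and L4 — all released -> runs and releases L10 and L3


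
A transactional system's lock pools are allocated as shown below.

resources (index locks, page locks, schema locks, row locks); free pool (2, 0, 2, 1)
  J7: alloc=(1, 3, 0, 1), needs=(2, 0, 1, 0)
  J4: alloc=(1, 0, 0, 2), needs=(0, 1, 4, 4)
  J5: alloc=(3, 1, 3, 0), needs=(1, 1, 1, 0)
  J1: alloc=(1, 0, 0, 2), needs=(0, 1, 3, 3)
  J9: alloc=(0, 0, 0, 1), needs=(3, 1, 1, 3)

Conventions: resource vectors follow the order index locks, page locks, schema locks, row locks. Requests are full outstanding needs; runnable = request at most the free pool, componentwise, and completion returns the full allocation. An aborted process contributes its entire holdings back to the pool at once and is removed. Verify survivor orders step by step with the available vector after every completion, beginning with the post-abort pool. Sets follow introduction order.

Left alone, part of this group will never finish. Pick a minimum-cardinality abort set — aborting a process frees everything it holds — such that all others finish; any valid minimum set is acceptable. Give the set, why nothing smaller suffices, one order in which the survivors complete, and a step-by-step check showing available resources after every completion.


Abort J4.
Key observation: no ordering could ever have run J9 before the abort of J4; with (1, 0, 0, 2) back in the pool it fits at step 2.
No smaller set exists: with zero aborts the deadlock remains.
One survivor order: J7, J9, J5, J1. Check, step by step (post-abort pool first):
  pool = (3, 0, 2, 3)
  run J7 (needs (2, 0, 1, 0), free (3, 0, 2, 3)); after release of (1, 3, 0, 1) the pool is (4, 3, 2, 4)
  run J9 (needs (3, 1, 1, 3), free (4, 3, 2, 4)); after release of (0, 0, 0, 1) the pool is (4, 3, 2, 5)
  run J5 (needs (1, 1, 1, 0), free (4, 3, 2, 5)); after release of (3, 1, 3, 0) the pool is (7, 4, 5, 5)
  run J1 (needs (0, 1, 3, 3), free (7, 4, 5, 5)); after release of (1, 0, 0, 2) the pool is (8, 4, 5, 7)


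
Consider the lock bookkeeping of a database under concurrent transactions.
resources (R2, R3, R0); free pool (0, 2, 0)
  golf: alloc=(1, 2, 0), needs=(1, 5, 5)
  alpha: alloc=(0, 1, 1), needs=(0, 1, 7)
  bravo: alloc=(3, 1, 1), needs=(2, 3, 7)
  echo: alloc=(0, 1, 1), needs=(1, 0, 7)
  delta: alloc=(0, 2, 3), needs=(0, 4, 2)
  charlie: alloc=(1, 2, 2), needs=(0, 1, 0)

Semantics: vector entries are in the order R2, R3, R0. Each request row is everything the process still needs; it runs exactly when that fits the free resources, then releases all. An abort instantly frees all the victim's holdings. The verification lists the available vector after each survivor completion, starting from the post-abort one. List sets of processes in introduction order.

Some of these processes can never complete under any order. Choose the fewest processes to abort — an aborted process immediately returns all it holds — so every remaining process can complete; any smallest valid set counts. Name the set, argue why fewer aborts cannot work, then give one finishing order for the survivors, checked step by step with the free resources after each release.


The answer: abort alpha and bravo.
Key observation: echo could never have finished before the abort; with (3, 2, 2) returned by alpha and bravo, it fits at step 4.
Why nothing smaller works — every single abort fails: golf alone leaves alpha blocked (short on R0); alpha alone leaves bravo blocked (short on R0); bravo alone leaves alpha blocked (short on R0); echo alone leaves alpha blocked (short on R0); delta alone leaves alpha blocked (short on R0); charlie alone leaves alpha blocked (short on R0).
Survivors finish in the order: delta, charlie, golf, echo. Check, step by step (pool after the aborts first):
  pool = (3, 4, 2)
  delta needs (0, 4, 2) <= (3, 4, 2) -> finishes; pool += (0, 2, 3) = (3, 6, 5)
  charlie needs (0, 1, 0) <= (3, 6, 5) -> finishes; pool += (1, 2, 2) = (4, 8, 7)
  golf needs (1, 5, 5) <= (4, 8, 7) -> finishes; pool += (1, 2, 0) = (5, 10, 7)
  echo needs (1, 0, 7) <= (5, 10, 7) -> finishes; pool += (0, 1, 1) = (5, 11, 8)


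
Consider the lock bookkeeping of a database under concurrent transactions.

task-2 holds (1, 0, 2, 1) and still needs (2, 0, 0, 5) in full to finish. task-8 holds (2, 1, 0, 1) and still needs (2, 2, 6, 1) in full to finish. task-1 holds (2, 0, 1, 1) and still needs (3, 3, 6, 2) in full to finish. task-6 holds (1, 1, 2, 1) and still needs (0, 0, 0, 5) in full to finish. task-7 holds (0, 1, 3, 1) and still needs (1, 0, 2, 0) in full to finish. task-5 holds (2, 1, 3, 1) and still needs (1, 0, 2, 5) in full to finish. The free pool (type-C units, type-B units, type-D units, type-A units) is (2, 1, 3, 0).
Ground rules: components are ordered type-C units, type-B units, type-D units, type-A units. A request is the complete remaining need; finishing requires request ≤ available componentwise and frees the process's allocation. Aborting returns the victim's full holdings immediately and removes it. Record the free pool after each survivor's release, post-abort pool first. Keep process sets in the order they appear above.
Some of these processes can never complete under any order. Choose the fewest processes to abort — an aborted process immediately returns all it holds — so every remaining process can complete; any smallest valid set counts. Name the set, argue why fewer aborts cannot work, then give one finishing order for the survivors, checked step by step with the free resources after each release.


Minimum abort set: task-2 and task-5.
Key observation: no ordering could ever have run task-6 before the abort of task-2 and task-5; with (3, 1, 5, 2) back in the pool it fits at step 4.
Why nothing smaller works — every single abort fails: task-2 alone leaves task-6 blocked (short on type-A units); task-8 alone leaves task-2 blocked (short on type-A units); task-1 alone leaves task-2 blocked (short on type-A units); task-6 alone leaves task-2 blocked (short on type-A units); task-7 alone leaves task-2 blocked (short on type-A units); task-5 alone leaves task-2 blocked (short on type-A units).
The survivors complete as task-8, task-1, task-7, task-6. Check, step by step (starting from the post-abort pool):
  pool = (5, 2, 8, 2)
  task-8: need (2, 2, 6, 1) fits (5, 2, 8, 2); releases (2, 1, 0, 1), pool now (7, 3, 8, 3)
  task-1: need (3, 3, 6, 2) fits (7, 3, 8, 3); releases (2, 0, 1, 1), pool now (9, 3, 9, 4)
  task-7: need (1, 0, 2, 0) fits (9, 3, 9, 4); releases (0, 1, 3, 1), pool now (9, 4, 12, 5)
  task-6: need (0, 0, 0, 5) fits (9, 4, 12, 5); releases (1, 1, 2, 1), pool now (10, 5, 14, 6)


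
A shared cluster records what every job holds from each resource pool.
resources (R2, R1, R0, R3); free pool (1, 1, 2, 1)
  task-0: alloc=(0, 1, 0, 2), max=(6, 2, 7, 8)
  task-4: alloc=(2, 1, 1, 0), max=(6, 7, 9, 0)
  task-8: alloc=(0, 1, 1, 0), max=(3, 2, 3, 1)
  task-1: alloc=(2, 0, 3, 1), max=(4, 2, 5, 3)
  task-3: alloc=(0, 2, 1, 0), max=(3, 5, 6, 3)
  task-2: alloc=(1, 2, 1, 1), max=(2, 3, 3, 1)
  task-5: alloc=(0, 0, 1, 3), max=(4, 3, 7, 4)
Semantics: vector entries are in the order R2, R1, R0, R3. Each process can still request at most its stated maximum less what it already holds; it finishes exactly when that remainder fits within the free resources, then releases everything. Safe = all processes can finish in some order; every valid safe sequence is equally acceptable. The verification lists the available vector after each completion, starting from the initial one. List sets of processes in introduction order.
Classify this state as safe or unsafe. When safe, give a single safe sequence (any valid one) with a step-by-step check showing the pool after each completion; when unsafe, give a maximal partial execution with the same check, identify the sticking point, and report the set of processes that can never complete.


SAFE — a valid safe sequence is task-2, task-1, task-8, task-5, task-3, task-4, task-0.
Key observation: task-2 marks the first exact bind of the order: its need (1, 1, 2, 0) fits the free (1, 1, 2, 1) with zero slack on a requested resource.
Check, step by step:
  pool = (1, 1, 2, 1)
  task-2: need (1, 1, 2, 0) fits (1, 1, 2, 1); releases (1, 2, 1, 1), pool now (2, 3, 3, 2)
  task-1: need (2, 2, 2, 2) fits (2, 3, 3, 2); releases (2, 0, 3, 1), pool now (4, 3, 6, 3)
  task-8: need (3, 1, 2, 1) fits (4, 3, 6, 3); releases (0, 1, 1, 0), pool now (4, 4, 7, 3)
  task-5: need (4, 3, 6, 1) fits (4, 4, 7, 3); releases (0, 0, 1, 3), pool now (4, 4, 8, 6)
  task-3: need (3, 3, 5, 3) fits (4, 4, 8, 6); releases (0, 2, 1, 0), pool now (4, 6, 9, 6)
  task-4: need (4, 6, 8, 0) fits (4, 6, 9, 6); releases (2, 1, 1, 0), pool now (6, 7, 10, 6)
  task-0: need (6, 1, 7, 6) fits (6, 7, 10, 6); releases (0, 1, 0, 2), pool now (6, 8, 10, 8)


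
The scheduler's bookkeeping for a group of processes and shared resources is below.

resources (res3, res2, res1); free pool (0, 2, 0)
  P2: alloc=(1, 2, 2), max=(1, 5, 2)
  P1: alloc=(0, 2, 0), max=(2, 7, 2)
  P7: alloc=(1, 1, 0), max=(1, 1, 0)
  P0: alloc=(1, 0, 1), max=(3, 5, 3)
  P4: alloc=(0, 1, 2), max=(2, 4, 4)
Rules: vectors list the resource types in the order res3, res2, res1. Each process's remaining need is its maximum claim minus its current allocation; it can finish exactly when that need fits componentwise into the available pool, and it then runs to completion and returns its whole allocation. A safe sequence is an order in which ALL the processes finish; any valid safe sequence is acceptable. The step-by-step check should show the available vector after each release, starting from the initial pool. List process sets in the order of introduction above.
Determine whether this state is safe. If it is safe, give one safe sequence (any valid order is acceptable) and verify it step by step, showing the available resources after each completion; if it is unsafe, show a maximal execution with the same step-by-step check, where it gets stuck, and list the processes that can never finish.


SAFE, for example via the order P7, P2, P0, P4, P1.
Key observation: reading the order forward, P2 is the first process whose need (0, 3, 0) meets the free pool (1, 3, 0) exactly on a resource it requests.
Walking it through:
  pool = (0, 2, 0)
  P7: need (0, 0, 0) fits (0, 2, 0); releases (1, 1, 0), pool now (1, 3, 0)
  P2: need (0, 3, 0) fits (1, 3, 0); releases (1, 2, 2), pool now (2, 5, 2)
  P0: need (2, 5, 2) fits (2, 5, 2); releases (1, 0, 1), pool now (3, 5, 3)
  P4: need (2, 3, 2) fits (3, 5, 3); releases (0, 1, 2), pool now (3, 6, 5)
  P1: need (2, 5, 2) fits (3, 6, 5); releases (0, 2, 0), pool now (3, 8, 5)


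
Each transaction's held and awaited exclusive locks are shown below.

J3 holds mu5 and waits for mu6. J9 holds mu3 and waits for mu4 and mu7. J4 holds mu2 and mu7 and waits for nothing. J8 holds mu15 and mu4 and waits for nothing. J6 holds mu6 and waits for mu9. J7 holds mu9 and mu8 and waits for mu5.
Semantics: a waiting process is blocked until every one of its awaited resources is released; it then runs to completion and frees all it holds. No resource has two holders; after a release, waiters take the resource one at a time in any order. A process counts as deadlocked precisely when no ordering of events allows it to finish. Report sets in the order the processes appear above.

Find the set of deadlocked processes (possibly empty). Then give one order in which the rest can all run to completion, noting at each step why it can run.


Deadlocked: J3, J6 and J7.
Key observation: the knot is the closed ring of waits J3 -> J6 -> J7 -> J3; no other process is dragged down with it.
A valid finishing order for the others: J4, J8, J9.
Verifying each step:
  run J4 (it waits on nothing); releases mu2 and mu7
  run J8 (it waits on nothing); releases mu15 and mu4
  J9: everything it awaited (mu4 and mu7) is free; runs, freeing mu3


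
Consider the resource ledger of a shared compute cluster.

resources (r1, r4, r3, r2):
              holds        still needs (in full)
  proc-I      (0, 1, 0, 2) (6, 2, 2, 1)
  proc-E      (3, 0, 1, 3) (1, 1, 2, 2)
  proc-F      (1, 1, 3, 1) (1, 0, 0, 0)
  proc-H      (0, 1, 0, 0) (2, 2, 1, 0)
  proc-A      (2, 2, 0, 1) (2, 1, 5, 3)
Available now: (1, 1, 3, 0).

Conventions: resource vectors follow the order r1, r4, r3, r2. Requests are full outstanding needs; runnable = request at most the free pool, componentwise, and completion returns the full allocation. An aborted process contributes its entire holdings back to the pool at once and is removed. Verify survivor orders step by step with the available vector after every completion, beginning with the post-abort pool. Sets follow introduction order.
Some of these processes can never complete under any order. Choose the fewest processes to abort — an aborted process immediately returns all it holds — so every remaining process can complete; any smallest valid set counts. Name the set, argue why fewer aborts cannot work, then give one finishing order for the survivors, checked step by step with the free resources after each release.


Abort proc-E.
Key observation: aborting proc-E returns (3, 0, 1, 3), and proc-A — hopeless before — runs at step 2 with the returned capacity in the pool.
No smaller set exists: with zero aborts the deadlock remains.
Survivors finish in the order: proc-F, proc-A, proc-I, proc-H. Check, step by step (pool after the aborts first):
  pool = (4, 1, 4, 3)
  run proc-F (needs (1, 0, 0, 0), free (4, 1, 4, 3)); after release of (1, 1, 3, 1) the pool is (5, 2, 7, 4)
  run proc-A (needs (2, 1, 5, 3), free (5, 2, 7, 4)); after release of (2, 2, 0, 1) the pool is (7, 4, 7, 5)
  run proc-I (needs (6, 2, 2, 1), free (7, 4, 7, 5)); after release of (0, 1, 0, 2) the pool is (7, 5, 7, 7)
  run proc-H (needs (2, 2, 1, 0), free (7, 5, 7, 7)); after release of (0, 1, 0, 0) the pool is (7, 6, 7, 7)


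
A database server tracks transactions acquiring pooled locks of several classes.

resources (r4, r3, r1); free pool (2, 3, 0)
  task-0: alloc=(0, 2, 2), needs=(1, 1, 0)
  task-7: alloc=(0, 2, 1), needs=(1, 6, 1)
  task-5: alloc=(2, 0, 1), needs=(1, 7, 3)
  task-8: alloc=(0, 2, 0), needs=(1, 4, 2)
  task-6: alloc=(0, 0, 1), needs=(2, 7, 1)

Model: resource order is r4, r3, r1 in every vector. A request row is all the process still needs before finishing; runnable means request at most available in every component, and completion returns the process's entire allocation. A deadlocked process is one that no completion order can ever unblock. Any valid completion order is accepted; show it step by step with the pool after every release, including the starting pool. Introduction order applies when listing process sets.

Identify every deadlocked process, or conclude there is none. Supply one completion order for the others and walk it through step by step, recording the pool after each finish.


The deadlocked set is empty.
Key observation: beginning at task-0, releases accumulate fast enough that every process eventually fits.
A valid finishing order for the others: task-0, task-8, task-6, task-7, task-5. Check, step by step:
  pool = (2, 3, 0)
  task-0 needs (1, 1, 0) <= (2, 3, 0) -> finishes; pool += (0, 2, 2) = (2, 5, 2)
  task-8 needs (1, 4, 2) <= (2, 5, 2) -> finishes; pool += (0, 2, 0) = (2, 7, 2)
  task-6 needs (2, 7, 1) <= (2, 7, 2) -> finishes; pool += (0, 0, 1) = (2, 7, 3)
  task-7 needs (1, 6, 1) <= (2, 7, 3) -> finishes; pool += (0, 2, 1) = (2, 9, 4)
  task-5 needs (1, 7, 3) <= (2, 9, 4) -> finishes; pool += (2, 0, 1) = (4, 9, 5)


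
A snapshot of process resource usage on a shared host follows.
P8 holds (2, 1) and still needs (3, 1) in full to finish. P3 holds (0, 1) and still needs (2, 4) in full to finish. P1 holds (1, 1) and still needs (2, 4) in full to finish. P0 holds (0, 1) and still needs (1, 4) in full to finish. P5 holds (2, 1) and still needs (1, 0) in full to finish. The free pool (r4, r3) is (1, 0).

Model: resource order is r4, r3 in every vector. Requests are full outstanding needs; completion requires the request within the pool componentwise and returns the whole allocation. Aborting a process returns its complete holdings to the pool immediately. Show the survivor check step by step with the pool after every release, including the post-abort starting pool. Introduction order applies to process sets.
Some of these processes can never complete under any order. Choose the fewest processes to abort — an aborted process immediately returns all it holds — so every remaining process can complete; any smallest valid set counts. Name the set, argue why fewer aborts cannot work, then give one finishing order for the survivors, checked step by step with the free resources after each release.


Minimum abort set: P1 and P0.
Key observation: the returned (1, 2) from P1 and P0 is what brings P3 — unrunnable before, under any order — into play at step 3.
Minimality, checking each single-abort alternative: P8 alone leaves P3 blocked (short on r3); P3 alone leaves P1 blocked (short on r3); P1 alone leaves P3 blocked (short on r3); P0 alone leaves P3 blocked (short on r3); P5 alone leaves P3 blocked (short on r3).
Survivors finish in the order: P5, P8, P3. Verifying each step (pool after the aborts first):
  pool = (2, 2)
  P5 needs (1, 0) <= (2, 2) -> finishes; pool += (2, 1) = (4, 3)
  P8 needs (3, 1) <= (4, 3) -> finishes; pool += (2, 1) = (6, 4)
  P3 needs (2, 4) <= (6, 4) -> finishes; pool += (0, 1) = (6, 5)


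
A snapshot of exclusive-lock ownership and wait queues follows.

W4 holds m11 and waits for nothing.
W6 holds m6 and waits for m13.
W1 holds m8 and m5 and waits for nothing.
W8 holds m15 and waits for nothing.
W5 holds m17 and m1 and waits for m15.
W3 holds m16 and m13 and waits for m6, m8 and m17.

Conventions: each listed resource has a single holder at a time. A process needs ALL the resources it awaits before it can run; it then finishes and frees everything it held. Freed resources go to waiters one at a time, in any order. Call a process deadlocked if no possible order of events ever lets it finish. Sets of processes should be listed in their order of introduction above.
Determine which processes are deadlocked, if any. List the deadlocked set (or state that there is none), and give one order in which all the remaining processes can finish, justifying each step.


Deadlocked: W6 and W3.
Key observation: nobody on the ring W6 -> W3 -> W6 can start until another member finishes, which never happens; no other process is dragged down with it.
The rest can finish in the order W1, W8, W5, W4.
Check, step by step:
  W1: no waits; runs immediately, freeing m8 and m5
  W8: no waits; runs immediately, freeing m15
  W5 waits on m15 — all released -> runs and releases m17 and m1
  W4: no waits; runs immediately, freeing m11


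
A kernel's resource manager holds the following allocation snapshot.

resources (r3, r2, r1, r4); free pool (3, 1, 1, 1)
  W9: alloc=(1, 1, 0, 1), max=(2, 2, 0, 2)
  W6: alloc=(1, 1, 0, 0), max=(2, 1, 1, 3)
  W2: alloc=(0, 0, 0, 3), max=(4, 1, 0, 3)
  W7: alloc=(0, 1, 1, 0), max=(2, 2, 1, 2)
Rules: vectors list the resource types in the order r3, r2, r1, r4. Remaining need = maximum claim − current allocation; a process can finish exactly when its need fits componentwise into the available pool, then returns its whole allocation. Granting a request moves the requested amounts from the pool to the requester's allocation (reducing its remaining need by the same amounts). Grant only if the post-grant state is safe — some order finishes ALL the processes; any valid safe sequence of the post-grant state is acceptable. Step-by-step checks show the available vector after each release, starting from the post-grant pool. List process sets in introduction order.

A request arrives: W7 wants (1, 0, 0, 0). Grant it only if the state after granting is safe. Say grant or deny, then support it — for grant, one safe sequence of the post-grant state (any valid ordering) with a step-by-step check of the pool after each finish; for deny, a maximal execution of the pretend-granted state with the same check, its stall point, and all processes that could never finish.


GRANT. The post-grant state is safe; one safe sequence: W9, W7, W2, W6.
Key observation: with (2, 1, 1, 1) left after the transfer, W9 can run at once — the state stays safe.
Check on the post-grant state, step by step:
  pool = (2, 1, 1, 1)
  W9 needs (1, 1, 0, 1) <= (2, 1, 1, 1) -> finishes; pool += (1, 1, 0, 1) = (3, 2, 1, 2)
  W7 needs (1, 1, 0, 2) <= (3, 2, 1, 2) -> finishes; pool += (1, 1, 1, 0) = (4, 3, 2, 2)
  W2 needs (4, 1, 0, 0) <= (4, 3, 2, 2) -> finishes; pool += (0, 0, 0, 3) = (4, 3, 2, 5)
  W6 needs (1, 0, 1, 3) <= (4, 3, 2, 5) -> finishes; pool += (1, 1, 0, 0) = (5, 4, 2, 5)


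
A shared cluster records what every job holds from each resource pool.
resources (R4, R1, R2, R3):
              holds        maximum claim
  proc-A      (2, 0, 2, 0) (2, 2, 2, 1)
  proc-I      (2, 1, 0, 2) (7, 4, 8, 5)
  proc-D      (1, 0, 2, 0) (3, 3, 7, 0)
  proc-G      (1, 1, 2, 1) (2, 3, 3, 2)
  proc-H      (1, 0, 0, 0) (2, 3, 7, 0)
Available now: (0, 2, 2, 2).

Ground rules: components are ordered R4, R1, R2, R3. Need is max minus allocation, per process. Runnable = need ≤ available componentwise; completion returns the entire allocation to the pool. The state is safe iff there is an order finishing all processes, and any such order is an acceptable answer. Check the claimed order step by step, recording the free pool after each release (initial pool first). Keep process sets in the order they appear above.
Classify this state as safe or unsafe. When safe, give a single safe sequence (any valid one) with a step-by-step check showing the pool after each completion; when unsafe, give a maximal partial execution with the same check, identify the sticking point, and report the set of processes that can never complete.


SAFE — a valid safe sequence is proc-A, proc-G, proc-D, proc-H, proc-I.
Key observation: proc-A is the earliest step where a requested resource binds exactly: need (0, 2, 0, 1), pool (0, 2, 2, 2) at its turn.
Step-by-step check:
  pool = (0, 2, 2, 2)
  run proc-A (needs (0, 2, 0, 1), free (0, 2, 2, 2)); after release of (2, 0, 2, 0) the pool is (2, 2, 4, 2)
  run proc-G (needs (1, 2, 1, 1), free (2, 2, 4, 2)); after release of (1, 1, 2, 1) the pool is (3, 3, 6, 3)
  run proc-D (needs (2, 3, 5, 0), free (3, 3, 6, 3)); after release of (1, 0, 2, 0) the pool is (4, 3, 8, 3)
  run proc-H (needs (1, 3, 7, 0), free (4, 3, 8, 3)); after release of (1, 0, 0, 0) the pool is (5, 3, 8, 3)
  run proc-I (needs (5, 3, 8, 3), free (5, 3, 8, 3)); after release of (2, 1, 0, 2) the pool is (7, 4, 8, 5)
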